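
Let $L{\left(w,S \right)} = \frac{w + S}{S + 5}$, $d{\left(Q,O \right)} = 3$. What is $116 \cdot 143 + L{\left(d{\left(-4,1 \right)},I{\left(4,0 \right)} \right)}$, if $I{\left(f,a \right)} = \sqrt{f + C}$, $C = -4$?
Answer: $\frac{82943}{5} \approx 16589.0$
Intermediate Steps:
$I{\left(f,a \right)} = \sqrt{-4 + f}$ ($I{\left(f,a \right)} = \sqrt{f - 4} = \sqrt{-4 + f}$)
$L{\left(w,S \right)} = \frac{S + w}{5 + S}$
$116 \cdot 143 + L{\left(d{\left(-4,1 \right)},I{\left(4,0 \right)} \right)} = 116 \cdot 143 + \frac{\sqrt{-4 + 4} + 3}{5 + \sqrt{-4 + 4}} = 16588 + \frac{\sqrt{0} + 3}{5 + \sqrt{0}} = 16588 + \frac{0 + 3}{5 + 0} = 16588 + \frac{1}{5} \cdot 3 = 16588 + \frac{3}{5} = \frac{82943}{5}$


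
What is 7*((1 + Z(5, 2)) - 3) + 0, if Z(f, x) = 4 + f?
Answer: 49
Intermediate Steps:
7*((1 + Z(5, 2)) - 3) + 0 = 7*((1 + (4 + 5)) - 3) + 0 = 7*((1 + 9) - 3) + 0 = 7*(10 - 3) + 0 = 7*7 + 0 = 49 + 0 = 49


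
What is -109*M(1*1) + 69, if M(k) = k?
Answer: -40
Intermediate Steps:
-109*M(1*1) + 69 = -109 + 69 = -40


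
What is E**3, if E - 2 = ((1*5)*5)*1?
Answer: 19683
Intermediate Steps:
E = 27 (E = 2 + ((1*5)*5)*1 = 2 + (5*5)*1 = 2 + 25*1 = 2 + 25 = 27)
E**3 = 27**3 = 19683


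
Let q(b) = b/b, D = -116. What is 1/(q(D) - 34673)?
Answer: -1/34672 ≈ -2.8842e-5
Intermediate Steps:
q(b) = 1
1/(q(D) - 34673) = 1/(1 - 34673) = 1/(-34672) = -1/34672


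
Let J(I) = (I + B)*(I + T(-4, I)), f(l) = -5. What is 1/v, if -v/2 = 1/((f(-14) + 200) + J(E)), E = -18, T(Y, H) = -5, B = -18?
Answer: -1023/2 ≈ -511.50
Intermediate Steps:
J(I) = (-18 + I)*(-5 + I) (J(I) = (I - 18)*(I - 5) = (-18 + I)*(-5 + I))
v = -2/1023 (v = -2/((-5 + 200) + (90 + (-18)² - 23*(-18))) = -2/(195 + (90 + 324 + 414)) = -2/(195 + 828) = -2/1023 ≈ -0.0019550)
1/v = 1/(-2/1023) = -1023/2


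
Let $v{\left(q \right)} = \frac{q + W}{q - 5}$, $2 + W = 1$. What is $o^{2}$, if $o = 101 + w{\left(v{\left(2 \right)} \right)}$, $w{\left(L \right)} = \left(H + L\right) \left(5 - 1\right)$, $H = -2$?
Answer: $\frac{75625}{9} \approx 8402.8$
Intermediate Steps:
$W = -1$ ($W = -2 + 1 = -1$)
$v{\left(q \right)} = \frac{-1 + q}{-5 + q}$ ($v{\left(q \right)} = \frac{q - 1}{q - 5} = \frac{-1 + q}{-5 + q}$)
$w{\left(L \right)} = -8 + 4 L$ ($w{\left(L \right)} = \left(-2 + L\right) \left(5 - 1\right) = \left(-2 + L\right) 4 = -8 + 4 L$)
$o = \frac{275}{3}$ ($o = 101 - \left(8 - 4 \frac{-1 + 2}{-5 + 2}\right) = 101 - \left(8 - 4 \frac{1}{-3} \cdot 1\right) = 101 - \left(8 - 4 \left(\left(- \frac{1}{3}\right) 1\right)\right) = 101 + \left(-8 + 4 \left(- \frac{1}{3}\right)\right) = 101 - \frac{28}{3} = \frac{275}{3} \approx 91.667$)
$o^{2} = \left(\frac{275}{3}\right)^{2} = \frac{75625}{9}$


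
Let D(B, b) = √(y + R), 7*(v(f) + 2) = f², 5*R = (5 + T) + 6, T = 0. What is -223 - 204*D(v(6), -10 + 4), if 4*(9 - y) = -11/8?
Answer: -223 - 51*√18470/10 ≈ -916.11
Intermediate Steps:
R = 11/5 (R = ((5 + 0) + 6)/5 = (5 + 6)/5 = (⅕)*11 = 11/5 ≈ 2.2000)
y = 299/32 (y = 9 - (-11)/(4*8) = 9 - ¼*(-11/8) = 9 + 11/32 = 299/32 ≈ 9.3438)
v(f) = -2 + f²/7
D(B, b) = √18470/40 (D(B, b) = √(299/32 + 11/5) = √(1847/160) = √18470/40)
-223 - 204*D(v(6), -10 + 4) = -223 - 51*√18470/10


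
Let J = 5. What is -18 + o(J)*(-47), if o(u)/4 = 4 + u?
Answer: -1710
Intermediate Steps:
o(u) = 16 + 4*u (o(u) = 4*(4 + u) = 16 + 4*u)
-18 + o(J)*(-47) = -18 + (16 + 4*5)*(-47) = -18 + (16 + 20)*(-47) = -18 + 36*(-47) = -18 - 1692 = -1710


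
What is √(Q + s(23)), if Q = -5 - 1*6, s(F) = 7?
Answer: 2*I ≈ 2.0*I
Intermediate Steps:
Q = -11 (Q = -5 - 6 = -11)
√(Q + s(23)) = √(-11 + 7) = √(-4) = 2*I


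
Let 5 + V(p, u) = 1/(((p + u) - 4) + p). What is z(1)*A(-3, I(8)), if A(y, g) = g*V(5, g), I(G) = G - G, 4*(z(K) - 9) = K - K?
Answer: 0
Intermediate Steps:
z(K) = 9 (z(K) = 9 + (K - K)/4 = 9 + (1/4)*0 = 9 + 0 = 9)
V(p, u) = -5 + 1/(-4 + u + 2*p) (V(p, u) = -5 + 1/(((p + u) - 4) + p) = -5 + 1/((-4 + p + u) + p) = -5 + 1/(-4 + u + 2*p))
I(G) = 0
A(y, g) = g*(-29 - 5*g)/(6 + g) (A(y, g) = g*((21 - 10*5 - 5*g)/(-4 + g + 2*5)) = g*((21 - 50 - 5*g)/(-4 + g + 10)) = g*((-29 - 5*g)/(6 + g)) = g*(-29 - 5*g)/(6 + g))
z(1)*A(-3, I(8)) = 9*(-1*0*(29 + 5*0)/(6 + 0)) = 9*(-1*0*(29 + 0)/6) = 9*(-1*0*1/6*29) = 9*0 = 0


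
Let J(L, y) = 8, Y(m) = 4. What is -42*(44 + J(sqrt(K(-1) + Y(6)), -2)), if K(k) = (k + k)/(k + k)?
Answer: -2184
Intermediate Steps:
K(k) = 1 (K(k) = (2*k)/((2*k)) = (2*k)*(1/(2*k)) = 1)
-42*(44 + J(sqrt(K(-1) + Y(6)), -2)) = -42*(44 + 8) = -42*52 = -2184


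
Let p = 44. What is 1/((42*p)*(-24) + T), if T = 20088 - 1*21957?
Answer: -1/46221 ≈ -2.1635e-5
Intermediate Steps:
T = -1869 (T = 20088 - 21957 = -1869)
1/((42*p)*(-24) + T) = 1/((42*44)*(-24) - 1869) = 1/(1848*(-24) - 1869) = 1/(-44352 - 1869) = 1/(-46221) = -1/46221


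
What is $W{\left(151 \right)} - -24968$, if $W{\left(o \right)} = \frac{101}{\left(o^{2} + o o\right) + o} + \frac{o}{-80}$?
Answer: $\frac{904771997}{36240} \approx 24966.0$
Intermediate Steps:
$W{\left(o \right)} = \frac{101}{o + 2 o^{2}} - \frac{o}{80}$ ($W{\left(o \right)} = \frac{101}{\left(o^{2} + o^{2}\right) + o} + o \left(- \frac{1}{80}\right) = \frac{101}{2 o^{2} + o} - \frac{o}{80} = \frac{101}{o + 2 o^{2}} - \frac{o}{80}$)
$W{\left(151 \right)} - -24968 = \frac{8080 - 151^{2} - 2 \cdot 151^{3}}{80 \cdot 151 \left(1 + 2 \cdot 151\right)} - -24968 = \frac{1}{80} \cdot \frac{1}{151} \frac{1}{1 + 302} \left(8080 - 22801 - 6885902\right) + 24968 = \frac{1}{80} \cdot \frac{1}{151} \cdot \frac{1}{303} \left(8080 - 22801 - 6885902\right) + 24968 = \frac{1}{80} \cdot \frac{1}{151} \cdot \frac{1}{303} \left(-6900623\right) + 24968 = - \frac{68323}{36240} + 24968 = \frac{904771997}{36240}$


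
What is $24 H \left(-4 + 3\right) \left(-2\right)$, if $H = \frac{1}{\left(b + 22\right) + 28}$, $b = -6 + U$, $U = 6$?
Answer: $\frac{24}{25} \approx 0.96$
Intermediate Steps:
$b = 0$ ($b = -6 + 6 = 0$)
$H = \frac{1}{50}$ ($H = \frac{1}{\left(0 + 22\right) + 28} = \frac{1}{22 + 28} = \frac{1}{50} \approx 0.02$)
$24 H \left(-4 + 3\right) \left(-2\right) = 24 \cdot \frac{1}{50} \left(-4 + 3\right) \left(-2\right) = \frac{12 \left(\left(-1\right) \left(-2\right)\right)}{25} = \frac{12}{25} \cdot 2 = \frac{24}{25}$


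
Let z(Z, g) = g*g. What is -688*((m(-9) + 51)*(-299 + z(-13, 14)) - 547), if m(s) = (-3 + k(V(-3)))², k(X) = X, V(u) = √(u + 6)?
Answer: 4840768 - 425184*√3 ≈ 4.1043e+6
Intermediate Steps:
V(u) = √(6 + u)
z(Z, g) = g²
m(s) = (-3 + √3)² (m(s) = (-3 + √(6 - 3))² = (-3 + √3)²)
-688*((m(-9) + 51)*(-299 + z(-13, 14)) - 547) = -688*(((3 - √3)² + 51)*(-299 + 14²) - 547) = -688*((51 + (3 - √3)²)*(-299 + 196) - 547) = -688*((51 + (3 - √3)²)*(-103) - 547) = -688*((-5253 - 103*(3 - √3)²) - 547) = -688*(-5800 - 103*(3 - √3)²) = 3990400 + 70864*(3 - √3)²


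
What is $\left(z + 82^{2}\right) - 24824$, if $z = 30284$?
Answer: $12184$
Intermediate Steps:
$\left(z + 82^{2}\right) - 24824 = \left(30284 + 82^{2}\right) - 24824 = \left(30284 + 6724\right) - 24824 = 37008 - 24824 = 12184$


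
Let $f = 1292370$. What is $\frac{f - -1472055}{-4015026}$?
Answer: $- \frac{921475}{1338342} \approx -0.68852$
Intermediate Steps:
$\frac{f - -1472055}{-4015026} = \frac{1292370 - -1472055}{-4015026} = \left(1292370 + 1472055\right) \left(- \frac{1}{4015026}\right) = 2764425 \left(- \frac{1}{4015026}\right) = - \frac{921475}{1338342}$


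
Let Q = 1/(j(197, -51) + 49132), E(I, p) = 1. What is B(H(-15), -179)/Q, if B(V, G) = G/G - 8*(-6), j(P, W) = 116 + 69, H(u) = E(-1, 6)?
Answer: 2416533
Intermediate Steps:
H(u) = 1
j(P, W) = 185
B(V, G) = 49 (B(V, G) = 1 - 1*(-48) = 1 + 48 = 49)
Q = 1/49317 (Q = 1/(185 + 49132) = 1/49317 ≈ 2.0277e-5)
B(H(-15), -179)/Q = 49/(1/49317) = 49*49317 = 2416533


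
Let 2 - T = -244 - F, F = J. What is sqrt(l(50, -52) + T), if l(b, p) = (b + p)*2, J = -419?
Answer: I*sqrt(177) ≈ 13.304*I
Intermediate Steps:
F = -419
T = -173 (T = 2 - (-244 - 1*(-419)) = 2 - (-244 + 419) = 2 - 1*175 = 2 - 175 = -173)
l(b, p) = 2*b + 2*p
sqrt(l(50, -52) + T) = sqrt((2*50 + 2*(-52)) - 173) = sqrt((100 - 104) - 173) = sqrt(-4 - 173) = sqrt(-177) = I*sqrt(177)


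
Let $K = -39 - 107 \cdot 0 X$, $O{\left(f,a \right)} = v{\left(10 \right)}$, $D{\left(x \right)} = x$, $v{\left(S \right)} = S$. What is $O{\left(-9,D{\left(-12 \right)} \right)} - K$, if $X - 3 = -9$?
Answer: $49$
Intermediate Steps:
$O{\left(f,a \right)} = 10$
$X = -6$ ($X = 3 - 9 = -6$)
$K = -39$ ($K = -39 - 107 \cdot 0 \left(-6\right) = -39 - 0 = -39 + 0 = -39$)
$O{\left(-9,D{\left(-12 \right)} \right)} - K = 10 - -39 = 10 + 39 = 49$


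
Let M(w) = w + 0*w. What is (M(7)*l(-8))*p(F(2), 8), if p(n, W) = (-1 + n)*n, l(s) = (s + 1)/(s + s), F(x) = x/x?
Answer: 0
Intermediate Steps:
F(x) = 1
M(w) = w (M(w) = w + 0 = w)
l(s) = (1 + s)/(2*s) (l(s) = (1 + s)/((2*s)) = (1 + s)*(1/(2*s)) = (1 + s)/(2*s))
p(n, W) = n*(-1 + n)
(M(7)*l(-8))*p(F(2), 8) = (7*((½)*(1 - 8)/(-8)))*(1*(-1 + 1)) = (7*((½)*(-⅛)*(-7)))*(1*0) = (7*(7/16))*0 = (49/16)*0 = 0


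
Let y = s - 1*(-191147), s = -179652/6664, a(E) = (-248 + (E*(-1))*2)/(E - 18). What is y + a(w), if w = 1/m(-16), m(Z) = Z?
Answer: 5413290481/28322 ≈ 1.9113e+5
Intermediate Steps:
w = -1/16 (w = 1/(-16) = -1/16 ≈ -0.062500)
a(E) = (-248 - 2*E)/(-18 + E) (a(E) = (-248 - E*2)/(-18 + E) = (-248 - 2*E)/(-18 + E))
s = -44913/1666 (s = -179652*1/6664 = -44913/1666 ≈ -26.959)
y = 318405989/1666 (y = -44913/1666 - 1*(-191147) = -44913/1666 + 191147 = 318405989/1666 ≈ 1.9112e+5)
y + a(w) = 318405989/1666 + 2*(-124 - 1*(-1/16))/(-18 - 1/16) = 318405989/1666 + 2*(-124 + 1/16)/(-289/16) = 318405989/1666 + 2*(-16/289)*(-1983/16) = 318405989/1666 + 3966/289 = 5413290481/28322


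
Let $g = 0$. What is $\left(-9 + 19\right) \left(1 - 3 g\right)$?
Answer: $10$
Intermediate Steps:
$\left(-9 + 19\right) \left(1 - 3 g\right) = \left(-9 + 19\right) \left(1 - 0\right) = 10 \left(1 + 0\right) = 10 \cdot 1 = 10$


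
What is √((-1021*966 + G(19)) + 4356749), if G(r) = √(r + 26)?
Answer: √(3370463 + 3*√5) ≈ 1835.9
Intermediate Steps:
G(r) = √(26 + r)
√((-1021*966 + G(19)) + 4356749) = √((-1021*966 + √(26 + 19)) + 4356749) = √((-986286 + √45) + 4356749) = √((-986286 + 3*√5) + 4356749) = √(3370463 + 3*√5)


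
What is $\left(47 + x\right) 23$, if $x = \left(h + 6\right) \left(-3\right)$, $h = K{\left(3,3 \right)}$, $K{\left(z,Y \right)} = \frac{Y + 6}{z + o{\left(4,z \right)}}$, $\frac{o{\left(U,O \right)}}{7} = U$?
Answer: $\frac{20056}{31} \approx 646.97$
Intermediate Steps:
$o{\left(U,O \right)} = 7 U$
$K{\left(z,Y \right)} = \frac{6 + Y}{28 + z}$ ($K{\left(z,Y \right)} = \frac{Y + 6}{z + 7 \cdot 4} = \frac{6 + Y}{z + 28} = \frac{6 + Y}{28 + z}$)
$h = \frac{9}{31}$ ($h = \frac{6 + 3}{28 + 3} = \frac{1}{31} \cdot 9 = \frac{9}{31} \approx 0.29032$)
$x = - \frac{585}{31}$ ($x = \left(\frac{9}{31} + 6\right) \left(-3\right) = \frac{195}{31} \left(-3\right) = - \frac{585}{31} \approx -18.871$)
$\left(47 + x\right) 23 = \left(47 - \frac{585}{31}\right) 23 = \frac{872}{31} \cdot 23 = \frac{20056}{31}$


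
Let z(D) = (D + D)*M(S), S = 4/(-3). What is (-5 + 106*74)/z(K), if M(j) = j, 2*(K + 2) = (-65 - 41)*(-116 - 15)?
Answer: -23517/55528 ≈ -0.42352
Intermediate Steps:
S = -4/3 (S = 4*(-⅓) = -4/3 ≈ -1.3333)
K = 6941 (K = -2 + ((-65 - 41)*(-116 - 15))/2 = -2 + (-106*(-131))/2 = -2 + (½)*13886 = -2 + 6943 = 6941)
z(D) = -8*D/3 (z(D) = (D + D)*(-4/3) = (2*D)*(-4/3) = -8*D/3)
(-5 + 106*74)/z(K) = (-5 + 106*74)/((-8/3*6941)) = (-5 + 7844)/(-55528/3) = 7839*(-3/55528) = -23517/55528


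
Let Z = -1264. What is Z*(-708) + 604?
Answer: 895516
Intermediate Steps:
Z*(-708) + 604 = -1264*(-708) + 604 = 894912 + 604 = 895516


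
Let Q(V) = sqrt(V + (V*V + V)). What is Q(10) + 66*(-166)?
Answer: -10956 + 2*sqrt(30) ≈ -10945.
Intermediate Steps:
Q(V) = sqrt(V**2 + 2*V) (Q(V) = sqrt(V + (V**2 + V)) = sqrt(V + (V + V**2)) = sqrt(V**2 + 2*V))
Q(10) + 66*(-166) = sqrt(10*(2 + 10)) + 66*(-166) = sqrt(10*12) - 10956 = sqrt(120) - 10956 = 2*sqrt(30) - 10956 = -10956 + 2*sqrt(30)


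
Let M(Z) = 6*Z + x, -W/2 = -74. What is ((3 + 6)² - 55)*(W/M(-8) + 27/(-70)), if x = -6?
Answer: -76817/945 ≈ -81.288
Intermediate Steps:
W = 148 (W = -2*(-74) = 148)
M(Z) = -6 + 6*Z (M(Z) = 6*Z - 6 = -6 + 6*Z)
((3 + 6)² - 55)*(W/M(-8) + 27/(-70)) = ((3 + 6)² - 55)*(148/(-6 + 6*(-8)) + 27/(-70)) = (9² - 55)*(148/(-6 - 48) + 27*(-1/70)) = (81 - 55)*(148/(-54) - 27/70) = 26*(148*(-1/54) - 27/70) = 26*(-74/27 - 27/70) = 26*(-5909/1890) = -76817/945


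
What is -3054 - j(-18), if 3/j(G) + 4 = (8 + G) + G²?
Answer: -946743/310 ≈ -3054.0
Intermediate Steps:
j(G) = 3/(4 + G + G²) (j(G) = 3/(-4 + ((8 + G) + G²)) = 3/(-4 + (8 + G + G²)) = 3/(4 + G + G²))
-3054 - j(-18) = -3054 - 3/(4 - 18 + (-18)²) = -3054 - 3/(4 - 18 + 324) = -3054 - 3/310 = -946743/310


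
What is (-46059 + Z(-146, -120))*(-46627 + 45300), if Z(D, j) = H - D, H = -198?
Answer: 61189297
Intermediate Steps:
Z(D, j) = -198 - D
(-46059 + Z(-146, -120))*(-46627 + 45300) = (-46059 + (-198 - 1*(-146)))*(-46627 + 45300) = (-46059 + (-198 + 146))*(-1327) = (-46059 - 52)*(-1327) = -46111*(-1327) = 61189297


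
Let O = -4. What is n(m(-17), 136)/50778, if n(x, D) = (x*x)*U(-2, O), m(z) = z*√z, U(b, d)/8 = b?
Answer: 39304/25389 ≈ 1.5481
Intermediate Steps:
U(b, d) = 8*b
m(z) = z^(3/2)
n(x, D) = -16*x² (n(x, D) = (x*x)*(8*(-2)) = x²*(-16) = -16*x²)
n(m(-17), 136)/50778 = -16*((-17)^(3/2))²/50778 = -16*(-17*I*√17)²*(1/50778) = -16*(-4913)*(1/50778) = 78608*(1/50778) = 39304/25389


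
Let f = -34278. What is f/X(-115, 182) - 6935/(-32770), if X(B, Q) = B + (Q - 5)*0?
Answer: 224817517/753710 ≈ 298.28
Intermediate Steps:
X(B, Q) = B (X(B, Q) = B + (-5 + Q)*0 = B + 0 = B)
f/X(-115, 182) - 6935/(-32770) = -34278/(-115) - 6935/(-32770) = -34278*(-1/115) - 6935*(-1/32770) = 34278/115 + 1387/6554 = 224817517/753710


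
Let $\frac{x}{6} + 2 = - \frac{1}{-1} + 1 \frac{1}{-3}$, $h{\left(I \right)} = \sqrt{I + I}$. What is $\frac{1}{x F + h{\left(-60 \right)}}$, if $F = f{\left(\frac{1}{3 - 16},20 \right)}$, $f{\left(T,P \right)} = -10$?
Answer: $\frac{2}{163} - \frac{i \sqrt{30}}{3260} \approx 0.01227 - 0.0016801 i$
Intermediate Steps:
$h{\left(I \right)} = \sqrt{2} \sqrt{I}$ ($h{\left(I \right)} = \sqrt{2 I} = \sqrt{2} \sqrt{I}$)
$x = -8$ ($x = -12 + 6 \left(- \frac{1}{-1} + 1 \frac{1}{-3}\right) = -12 + 6 \left(\left(-1\right) \left(-1\right) + 1 \left(- \frac{1}{3}\right)\right) = -12 + 6 \left(1 - \frac{1}{3}\right) = -12 + 6 \cdot \frac{2}{3} = -12 + 4 = -8$)
$F = -10$
$\frac{1}{x F + h{\left(-60 \right)}} = \frac{1}{\left(-8\right) \left(-10\right) + \sqrt{2} \sqrt{-60}} = \frac{1}{80 + \sqrt{2} \cdot 2 i \sqrt{15}} = \frac{1}{80 + 2 i \sqrt{30}}$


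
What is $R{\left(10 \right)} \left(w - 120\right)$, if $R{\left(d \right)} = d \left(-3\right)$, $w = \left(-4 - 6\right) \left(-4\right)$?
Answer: $2400$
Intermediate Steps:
$w = 40$ ($w = \left(-10\right) \left(-4\right) = 40$)
$R{\left(d \right)} = - 3 d$
$R{\left(10 \right)} \left(w - 120\right) = \left(-3\right) 10 \left(40 - 120\right) = \left(-30\right) \left(-80\right) = 2400$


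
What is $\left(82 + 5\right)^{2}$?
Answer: $7569$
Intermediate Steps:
$\left(82 + 5\right)^{2} = 87^{2} = 7569$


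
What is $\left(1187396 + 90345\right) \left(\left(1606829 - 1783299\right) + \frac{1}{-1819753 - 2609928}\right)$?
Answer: $- \frac{998817558354965611}{4429681} \approx -2.2548 \cdot 10^{11}$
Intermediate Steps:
$\left(1187396 + 90345\right) \left(\left(1606829 - 1783299\right) + \frac{1}{-1819753 - 2609928}\right) = 1277741 \left(-176470 + \frac{1}{-4429681}\right) = 1277741 \left(-176470 - \frac{1}{4429681}\right) = 1277741 \left(- \frac{781705806071}{4429681}\right) = - \frac{998817558354965611}{4429681}$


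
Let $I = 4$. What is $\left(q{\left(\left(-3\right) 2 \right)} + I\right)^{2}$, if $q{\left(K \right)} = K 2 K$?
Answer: $5776$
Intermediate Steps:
$q{\left(K \right)} = 2 K^{2}$ ($q{\left(K \right)} = 2 K K = 2 K^{2}$)
$\left(q{\left(\left(-3\right) 2 \right)} + I\right)^{2} = \left(2 \left(\left(-3\right) 2\right)^{2} + 4\right)^{2} = \left(2 \left(-6\right)^{2} + 4\right)^{2} = \left(2 \cdot 36 + 4\right)^{2} = \left(72 + 4\right)^{2} = 76^{2} = 5776$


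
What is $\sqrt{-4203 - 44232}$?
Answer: $i \sqrt{48435} \approx 220.08 i$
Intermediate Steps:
$\sqrt{-4203 - 44232} = \sqrt{-48435} = i \sqrt{48435}$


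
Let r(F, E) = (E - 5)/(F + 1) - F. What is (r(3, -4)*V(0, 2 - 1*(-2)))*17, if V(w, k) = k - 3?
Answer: -357/4 ≈ -89.250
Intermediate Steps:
r(F, E) = -F + (-5 + E)/(1 + F) (r(F, E) = (-5 + E)/(1 + F) - F = -F + (-5 + E)/(1 + F))
V(w, k) = -3 + k
(r(3, -4)*V(0, 2 - 1*(-2)))*17 = (((-5 - 4 - 1*3 - 1*3²)/(1 + 3))*(-3 + (2 - 1*(-2))))*17 = (((-5 - 4 - 3 - 1*9)/4)*(-3 + (2 + 2)))*17 = (((-5 - 4 - 3 - 9)/4)*(-3 + 4))*17 = (((¼)*(-21))*1)*17 = -21/4*1*17 = -21/4*17 = -357/4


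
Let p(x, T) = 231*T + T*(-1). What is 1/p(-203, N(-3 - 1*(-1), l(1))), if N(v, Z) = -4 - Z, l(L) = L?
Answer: -1/1150 ≈ -0.00086956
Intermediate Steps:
p(x, T) = 230*T (p(x, T) = 231*T - T = 230*T)
1/p(-203, N(-3 - 1*(-1), l(1))) = 1/(230*(-4 - 1*1)) = 1/(230*(-4 - 1)) = 1/(230*(-5)) = 1/(-1150) = -1/1150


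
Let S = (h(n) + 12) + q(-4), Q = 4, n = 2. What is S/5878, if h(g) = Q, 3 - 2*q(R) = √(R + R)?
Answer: 35/11756 - I*√2/5878 ≈ 0.0029772 - 0.00024059*I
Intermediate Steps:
q(R) = 3/2 - √2*√R/2 (q(R) = 3/2 - √(R + R)/2 = 3/2 - √2*√R/2)
h(g) = 4
S = 35/2 - I*√2 (S = (4 + 12) + (3/2 - √2*√(-4)/2) = 16 + (3/2 - √2*2*I/2) = 16 + (3/2 - I*√2) = 35/2 - I*√2 ≈ 17.5 - 1.4142*I)
S/5878 = (35/2 - I*√2)/5878 = (35/2 - I*√2)*(1/5878) = 35/11756 - I*√2/5878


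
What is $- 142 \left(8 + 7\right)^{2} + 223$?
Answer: $-31727$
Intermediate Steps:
$- 142 \left(8 + 7\right)^{2} + 223 = - 142 \cdot 15^{2} + 223 = \left(-142\right) 225 + 223 = -31950 + 223 = -31727$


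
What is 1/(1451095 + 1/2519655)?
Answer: 2519655/3656258772226 ≈ 6.8914e-7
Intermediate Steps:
1/(1451095 + 1/2519655) = 1/(3656258772226/2519655) = 2519655/3656258772226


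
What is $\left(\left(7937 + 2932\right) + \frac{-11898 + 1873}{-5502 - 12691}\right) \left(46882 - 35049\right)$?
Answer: $\frac{2339972697086}{18193} \approx 1.2862 \cdot 10^{8}$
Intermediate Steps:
$\left(\left(7937 + 2932\right) + \frac{-11898 + 1873}{-5502 - 12691}\right) \left(46882 - 35049\right) = \left(10869 - \frac{10025}{-18193}\right) 11833 = \left(10869 - - \frac{10025}{18193}\right) 11833 = \left(10869 + \frac{10025}{18193}\right) 11833 = \frac{197749742}{18193} \cdot 11833 = \frac{2339972697086}{18193}$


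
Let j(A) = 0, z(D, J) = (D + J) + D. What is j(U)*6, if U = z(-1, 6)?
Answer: 0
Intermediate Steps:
z(D, J) = J + 2*D
U = 4 (U = 6 + 2*(-1) = 6 - 2 = 4)
j(U)*6 = 0*6 = 0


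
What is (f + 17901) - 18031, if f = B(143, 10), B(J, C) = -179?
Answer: -309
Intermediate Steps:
f = -179
(f + 17901) - 18031 = (-179 + 17901) - 18031 = 17722 - 18031 = -309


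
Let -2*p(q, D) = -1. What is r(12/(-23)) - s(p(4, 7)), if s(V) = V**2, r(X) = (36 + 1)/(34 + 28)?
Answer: 43/124 ≈ 0.34677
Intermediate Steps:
p(q, D) = 1/2 (p(q, D) = -1/2*(-1) = 1/2)
r(X) = 37/62
r(12/(-23)) - s(p(4, 7)) = 37/62 - (1/2)**2 = 37/62 - 1*1/4 = 37/62 - 1/4 = 43/124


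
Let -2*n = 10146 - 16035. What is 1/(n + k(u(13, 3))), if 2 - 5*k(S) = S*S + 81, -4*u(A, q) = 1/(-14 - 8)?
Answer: 38720/113399263 ≈ 0.00034145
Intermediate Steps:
u(A, q) = 1/88 (u(A, q) = -1/(4*(-14 - 8)) = -1/4/(-22) = -1/4*(-1/22) = 1/88)
k(S) = -79/5 - S**2/5 (k(S) = 2/5 - (S*S + 81)/5 = 2/5 - (S**2 + 81)/5 = 2/5 - (81 + S**2)/5 = 2/5 + (-81/5 - S**2/5) = -79/5 - S**2/5)
n = 5889/2 (n = -(10146 - 16035)/2 = -1/2*(-5889) = 5889/2 ≈ 2944.5)
1/(n + k(u(13, 3))) = 1/(5889/2 + (-79/5 - (1/88)**2/5)) = 1/(5889/2 + (-79/5 - 1/5*1/7744)) = 1/(5889/2 + (-79/5 - 1/38720)) = 1/(5889/2 - 611777/38720) = 1/(113399263/38720) = 38720/113399263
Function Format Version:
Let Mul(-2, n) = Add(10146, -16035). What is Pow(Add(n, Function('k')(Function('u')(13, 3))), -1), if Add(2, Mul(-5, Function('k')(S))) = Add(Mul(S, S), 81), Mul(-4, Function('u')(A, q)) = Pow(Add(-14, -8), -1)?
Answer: Rational(38720, 113399263) ≈ 0.00034145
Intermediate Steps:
Function('u')(A, q) = Rational(1, 88) (Function('u')(A, q) = Mul(Rational(-1, 4), Pow(Add(-14, -8), -1)) = Mul(Rational(-1, 4), Pow(-22, -1)) = Mul(Rational(-1, 4), Rational(-1, 22)) = Rational(1, 88))
Function('k')(S) = Add(Rational(-79, 5), Mul(Rational(-1, 5), Pow(S, 2))) (Function('k')(S) = Add(Rational(2, 5), Mul(Rational(-1, 5), Add(Mul(S, S), 81))) = Add(Rational(2, 5), Mul(Rational(-1, 5), Add(Pow(S, 2), 81))) = Add(Rational(2, 5), Mul(Rational(-1, 5), Add(81, Pow(S, 2)))) = Add(Rational(2, 5), Add(Rational(-81, 5), Mul(Rational(-1, 5), Pow(S, 2)))) = Add(Rational(-79, 5), Mul(Rational(-1, 5), Pow(S, 2))))
n = Rational(5889, 2) (n = Mul(Rational(-1, 2), Add(10146, -16035)) = Mul(Rational(-1, 2), -5889) = Rational(5889, 2) ≈ 2944.5)
Pow(Add(n, Function('k')(Function('u')(13, 3))), -1) = Pow(Add(Rational(5889, 2), Add(Rational(-79, 5), Mul(Rational(-1, 5), Pow(Rational(1, 88), 2)))), -1) = Pow(Add(Rational(5889, 2), Add(Rational(-79, 5), Mul(Rational(-1, 5), Rational(1, 7744)))), -1) = Pow(Add(Rational(5889, 2), Add(Rational(-79, 5), Rational(-1, 38720))), -1) = Pow(Add(Rational(5889, 2), Rational(-611777, 38720)), -1) = Pow(Rational(113399263, 38720), -1) = Rational(38720, 113399263)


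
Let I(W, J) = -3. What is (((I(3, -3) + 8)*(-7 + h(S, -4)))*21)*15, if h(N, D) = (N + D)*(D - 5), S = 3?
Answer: 3150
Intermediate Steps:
h(N, D) = (-5 + D)*(D + N) (h(N, D) = (D + N)*(-5 + D) = (-5 + D)*(D + N))
(((I(3, -3) + 8)*(-7 + h(S, -4)))*21)*15 = (((-3 + 8)*(-7 + ((-4)² - 5*(-4) - 5*3 - 4*3)))*21)*15 = ((5*(-7 + (16 + 20 - 15 - 12)))*21)*15 = ((5*(-7 + 9))*21)*15 = ((5*2)*21)*15 = (10*21)*15 = 210*15 = 3150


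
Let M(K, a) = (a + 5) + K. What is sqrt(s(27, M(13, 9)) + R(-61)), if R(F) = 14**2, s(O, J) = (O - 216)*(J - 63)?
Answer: 10*sqrt(70) ≈ 83.666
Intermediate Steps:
M(K, a) = 5 + K + a (M(K, a) = (5 + a) + K = 5 + K + a)
s(O, J) = (-216 + O)*(-63 + J)
R(F) = 196
sqrt(s(27, M(13, 9)) + R(-61)) = sqrt((13608 - 216*(5 + 13 + 9) - 63*27 + (5 + 13 + 9)*27) + 196) = sqrt((13608 - 216*27 - 1701 + 27*27) + 196) = sqrt((13608 - 5832 - 1701 + 729) + 196) = sqrt(6804 + 196) = sqrt(7000) = 10*sqrt(70)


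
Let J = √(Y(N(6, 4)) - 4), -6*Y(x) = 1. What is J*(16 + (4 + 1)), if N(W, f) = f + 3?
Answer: 35*I*√6/2 ≈ 42.866*I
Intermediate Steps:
N(W, f) = 3 + f
Y(x) = -⅙ (Y(x) = -⅙*1 = -⅙)
J = 5*I*√6/6 (J = √(-⅙ - 4) = √(-25/6) = 5*I*√6/6 ≈ 2.0412*I)
J*(16 + (4 + 1)) = (5*I*√6/6)*(16 + (4 + 1)) = (5*I*√6/6)*(16 + 5) = (5*I*√6/6)*21 = 35*I*√6/2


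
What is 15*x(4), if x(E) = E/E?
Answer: 15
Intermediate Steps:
x(E) = 1
15*x(4) = 15*1 = 15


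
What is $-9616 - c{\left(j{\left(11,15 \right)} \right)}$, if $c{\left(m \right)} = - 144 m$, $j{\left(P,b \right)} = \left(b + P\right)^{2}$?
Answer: $87728$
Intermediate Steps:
$j{\left(P,b \right)} = \left(P + b\right)^{2}$
$-9616 - c{\left(j{\left(11,15 \right)} \right)} = -9616 - - 144 \left(11 + 15\right)^{2} = -9616 - - 144 \cdot 26^{2} = -9616 - \left(-144\right) 676 = -9616 - -97344 = -9616 + 97344 = 87728$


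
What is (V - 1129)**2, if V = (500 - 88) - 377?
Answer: 1196836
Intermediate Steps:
V = 35 (V = 412 - 377 = 35)
(V - 1129)**2 = (35 - 1129)**2 = (-1094)**2 = 1196836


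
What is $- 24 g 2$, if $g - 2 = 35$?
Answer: $-1776$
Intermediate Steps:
$g = 37$ ($g = 2 + 35 = 37$)
$- 24 g 2 = \left(-24\right) 37 \cdot 2 = \left(-888\right) 2 = -1776$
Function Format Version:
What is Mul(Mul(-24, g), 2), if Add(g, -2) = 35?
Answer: -1776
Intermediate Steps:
g = 37 (g = Add(2, 35) = 37)
Mul(Mul(-24, g), 2) = Mul(Mul(-24, 37), 2) = Mul(-888, 2) = -1776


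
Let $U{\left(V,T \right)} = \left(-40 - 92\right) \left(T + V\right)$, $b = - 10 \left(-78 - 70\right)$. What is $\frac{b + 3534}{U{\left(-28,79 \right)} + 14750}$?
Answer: $\frac{2507}{4009} \approx 0.62534$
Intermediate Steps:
$b = 1480$ ($b = \left(-10\right) \left(-148\right) = 1480$)
$U{\left(V,T \right)} = - 132 T - 132 V$ ($U{\left(V,T \right)} = - 132 \left(T + V\right) = - 132 T - 132 V$)
$\frac{b + 3534}{U{\left(-28,79 \right)} + 14750} = \frac{1480 + 3534}{\left(\left(-132\right) 79 - -3696\right) + 14750} = \frac{5014}{\left(-10428 + 3696\right) + 14750} = \frac{5014}{-6732 + 14750} = \frac{5014}{8018} = 5014 \cdot \frac{1}{8018} = \frac{2507}{4009}$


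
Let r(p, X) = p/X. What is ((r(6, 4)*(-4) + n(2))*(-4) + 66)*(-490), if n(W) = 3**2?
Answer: -26460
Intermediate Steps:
n(W) = 9
((r(6, 4)*(-4) + n(2))*(-4) + 66)*(-490) = (((6/4)*(-4) + 9)*(-4) + 66)*(-490) = (((6*(1/4))*(-4) + 9)*(-4) + 66)*(-490) = (((3/2)*(-4) + 9)*(-4) + 66)*(-490) = ((-6 + 9)*(-4) + 66)*(-490) = (3*(-4) + 66)*(-490) = (-12 + 66)*(-490) = 54*(-490) = -26460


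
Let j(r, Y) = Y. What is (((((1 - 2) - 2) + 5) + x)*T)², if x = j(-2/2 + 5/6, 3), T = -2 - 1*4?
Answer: 900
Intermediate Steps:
T = -6 (T = -2 - 4 = -6)
x = 3
(((((1 - 2) - 2) + 5) + x)*T)² = (((((1 - 2) - 2) + 5) + 3)*(-6))² = ((((-1 - 2) + 5) + 3)*(-6))² = (((-3 + 5) + 3)*(-6))² = ((2 + 3)*(-6))² = (5*(-6))² = (-30)² = 900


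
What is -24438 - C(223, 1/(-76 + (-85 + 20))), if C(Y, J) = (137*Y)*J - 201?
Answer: -3386866/141 ≈ -24020.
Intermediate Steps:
C(Y, J) = -201 + 137*J*Y (C(Y, J) = 137*J*Y - 201 = -201 + 137*J*Y)
-24438 - C(223, 1/(-76 + (-85 + 20))) = -24438 - (-201 + 137*223/(-76 + (-85 + 20))) = -24438 - (-201 + 137*223/(-76 - 65)) = -24438 - (-201 + 137*223/(-141)) = -24438 - (-201 + 137*(-1/141)*223) = -24438 - (-201 - 30551/141) = -24438 - 1*(-58892/141) = -24438 + 58892/141 = -3386866/141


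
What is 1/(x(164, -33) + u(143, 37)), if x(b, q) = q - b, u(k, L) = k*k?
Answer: 1/20252 ≈ 4.9378e-5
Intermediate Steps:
u(k, L) = k²
1/(x(164, -33) + u(143, 37)) = 1/((-33 - 1*164) + 143²) = 1/((-33 - 164) + 20449) = 1/(-197 + 20449) = 1/20252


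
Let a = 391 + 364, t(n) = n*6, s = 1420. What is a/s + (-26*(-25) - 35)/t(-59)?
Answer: -20201/16756 ≈ -1.2056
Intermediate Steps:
t(n) = 6*n
a = 755
a/s + (-26*(-25) - 35)/t(-59) = 755/1420 + (-26*(-25) - 35)/((6*(-59))) = 755*(1/1420) + (650 - 35)/(-354) = 151/284 + 615*(-1/354) = 151/284 - 205/118 = -20201/16756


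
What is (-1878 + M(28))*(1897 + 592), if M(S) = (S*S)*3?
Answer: 1179786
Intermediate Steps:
M(S) = 3*S² (M(S) = S²*3 = 3*S²)
(-1878 + M(28))*(1897 + 592) = (-1878 + 3*28²)*(1897 + 592) = (-1878 + 3*784)*2489 = (-1878 + 2352)*2489 = 474*2489 = 1179786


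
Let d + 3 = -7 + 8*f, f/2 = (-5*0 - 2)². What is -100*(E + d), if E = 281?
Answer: -33500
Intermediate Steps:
f = 8 (f = 2*(-5*0 - 2)² = 2*(0 - 2)² = 2*(-2)² = 2*4 = 8)
d = 54 (d = -3 + (-7 + 8*8) = -3 + (-7 + 64) = -3 + 57 = 54)
-100*(E + d) = -100*(281 + 54) = -100*335 = -33500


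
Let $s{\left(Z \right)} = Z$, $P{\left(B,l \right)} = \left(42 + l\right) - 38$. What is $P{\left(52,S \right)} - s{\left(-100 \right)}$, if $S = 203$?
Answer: $307$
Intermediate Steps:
$P{\left(B,l \right)} = 4 + l$
$P{\left(52,S \right)} - s{\left(-100 \right)} = \left(4 + 203\right) - -100 = 207 + 100 = 307$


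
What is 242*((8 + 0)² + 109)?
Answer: 41866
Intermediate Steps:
242*((8 + 0)² + 109) = 242*(8² + 109) = 242*(64 + 109) = 242*173 = 41866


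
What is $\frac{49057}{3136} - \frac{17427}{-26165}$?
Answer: $\frac{1338227477}{82053440} \approx 16.309$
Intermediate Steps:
$\frac{49057}{3136} - \frac{17427}{-26165} = 49057 \cdot \frac{1}{3136} - - \frac{17427}{26165} = \frac{49057}{3136} + \frac{17427}{26165} = \frac{1338227477}{82053440}$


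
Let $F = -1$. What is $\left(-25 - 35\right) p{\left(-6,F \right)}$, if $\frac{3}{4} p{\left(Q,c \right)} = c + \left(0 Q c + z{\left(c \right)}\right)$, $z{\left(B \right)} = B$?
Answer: $160$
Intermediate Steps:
$p{\left(Q,c \right)} = \frac{8 c}{3}$ ($p{\left(Q,c \right)} = \frac{4 \left(c + \left(0 Q c + c\right)\right)}{3} = \frac{4 \left(c + \left(0 c + c\right)\right)}{3} = \frac{4 \left(c + \left(0 + c\right)\right)}{3} = \frac{4 \left(c + c\right)}{3} = \frac{4 \cdot 2 c}{3} = \frac{8 c}{3}$)
$\left(-25 - 35\right) p{\left(-6,F \right)} = \left(-25 - 35\right) \frac{8}{3} \left(-1\right) = \left(-60\right) \left(- \frac{8}{3}\right) = 160$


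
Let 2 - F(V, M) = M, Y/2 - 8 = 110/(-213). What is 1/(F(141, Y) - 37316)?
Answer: -213/7951070 ≈ -2.6789e-5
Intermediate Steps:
Y = 3188/213 (Y = 16 + 2*(110/(-213)) = 16 + 2*(110*(-1/213)) = 16 + 2*(-110/213) = 16 - 220/213 = 3188/213 ≈ 14.967)
F(V, M) = 2 - M
1/(F(141, Y) - 37316) = 1/((2 - 1*3188/213) - 37316) = 1/((2 - 3188/213) - 37316) = 1/(-2762/213 - 37316) = 1/(-7951070/213) = -213/7951070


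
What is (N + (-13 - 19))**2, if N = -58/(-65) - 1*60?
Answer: 35070084/4225 ≈ 8300.6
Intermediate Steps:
N = -3842/65 (N = -58*(-1/65) - 60 = 58/65 - 60 = -3842/65 ≈ -59.108)
(N + (-13 - 19))**2 = (-3842/65 + (-13 - 19))**2 = (-3842/65 - 32)**2 = (-5922/65)**2 = 35070084/4225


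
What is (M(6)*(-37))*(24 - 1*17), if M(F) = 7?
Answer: -1813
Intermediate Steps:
(M(6)*(-37))*(24 - 1*17) = (7*(-37))*(24 - 1*17) = -259*(24 - 17) = -259*7 = -1813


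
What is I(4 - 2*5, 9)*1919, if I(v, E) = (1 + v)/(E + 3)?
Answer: -9595/12 ≈ -799.58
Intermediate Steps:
I(v, E) = (1 + v)/(3 + E)
I(4 - 2*5, 9)*1919 = ((1 + (4 - 2*5))/(3 + 9))*1919 = ((1 + (4 - 10))/12)*1919 = ((1 - 6)/12)*1919 = ((1/12)*(-5))*1919 = -5/12*1919 = -9595/12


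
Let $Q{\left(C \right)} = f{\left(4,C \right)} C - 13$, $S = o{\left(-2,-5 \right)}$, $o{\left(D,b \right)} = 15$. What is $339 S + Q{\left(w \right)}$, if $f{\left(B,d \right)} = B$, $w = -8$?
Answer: $5040$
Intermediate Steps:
$S = 15$
$Q{\left(C \right)} = -13 + 4 C$ ($Q{\left(C \right)} = 4 C - 13 = -13 + 4 C$)
$339 S + Q{\left(w \right)} = 339 \cdot 15 + \left(-13 + 4 \left(-8\right)\right) = 5085 - 45 = 5040$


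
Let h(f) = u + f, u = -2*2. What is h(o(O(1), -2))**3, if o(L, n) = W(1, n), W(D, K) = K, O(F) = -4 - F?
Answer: -216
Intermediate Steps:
u = -4
o(L, n) = n
h(f) = -4 + f
h(o(O(1), -2))**3 = (-4 - 2)**3 = (-6)**3 = -216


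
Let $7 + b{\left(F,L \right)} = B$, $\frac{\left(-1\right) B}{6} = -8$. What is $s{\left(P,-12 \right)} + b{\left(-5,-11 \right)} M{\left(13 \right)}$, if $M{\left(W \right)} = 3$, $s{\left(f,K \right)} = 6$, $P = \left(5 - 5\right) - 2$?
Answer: $129$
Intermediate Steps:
$B = 48$ ($B = \left(-6\right) \left(-8\right) = 48$)
$b{\left(F,L \right)} = 41$ ($b{\left(F,L \right)} = -7 + 48 = 41$)
$P = -2$ ($P = 0 - 2 = -2$)
$s{\left(P,-12 \right)} + b{\left(-5,-11 \right)} M{\left(13 \right)} = 6 + 41 \cdot 3 = 6 + 123 = 129$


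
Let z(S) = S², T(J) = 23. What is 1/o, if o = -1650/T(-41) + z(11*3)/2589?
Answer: -19849/1415601 ≈ -0.014022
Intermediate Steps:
o = -1415601/19849 (o = -1650/23 + (11*3)²/2589 = -1650*1/23 + 33²*(1/2589) = -1650/23 + 1089*(1/2589) = -1650/23 + 363/863 = -1415601/19849 ≈ -71.318)
1/o = 1/(-1415601/19849) = -19849/1415601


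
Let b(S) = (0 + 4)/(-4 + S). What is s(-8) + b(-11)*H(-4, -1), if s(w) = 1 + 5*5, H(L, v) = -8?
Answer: 422/15 ≈ 28.133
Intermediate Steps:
s(w) = 26 (s(w) = 1 + 25 = 26)
b(S) = 4/(-4 + S)
s(-8) + b(-11)*H(-4, -1) = 26 + (4/(-4 - 11))*(-8) = 26 + (4/(-15))*(-8) = 26 + (4*(-1/15))*(-8) = 26 - 4/15*(-8) = 26 + 32/15 = 422/15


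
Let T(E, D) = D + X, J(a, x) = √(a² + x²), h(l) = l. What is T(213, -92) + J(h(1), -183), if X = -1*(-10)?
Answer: -82 + √33490 ≈ 101.00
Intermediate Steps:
X = 10
T(E, D) = 10 + D (T(E, D) = D + 10 = 10 + D)
T(213, -92) + J(h(1), -183) = (10 - 92) + √(1² + (-183)²) = -82 + √(1 + 33489) = -82 + √33490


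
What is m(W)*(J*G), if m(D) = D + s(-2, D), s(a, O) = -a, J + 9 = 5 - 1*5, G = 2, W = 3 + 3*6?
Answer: -414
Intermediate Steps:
W = 21 (W = 3 + 18 = 21)
J = -9 (J = -9 + (5 - 1*5) = -9 + (5 - 5) = -9 + 0 = -9)
m(D) = 2 + D (m(D) = D - 1*(-2) = D + 2 = 2 + D)
m(W)*(J*G) = (2 + 21)*(-9*2) = 23*(-18) = -414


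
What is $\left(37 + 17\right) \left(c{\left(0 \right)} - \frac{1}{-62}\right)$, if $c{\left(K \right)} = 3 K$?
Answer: $\frac{27}{31} \approx 0.87097$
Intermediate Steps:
$\left(37 + 17\right) \left(c{\left(0 \right)} - \frac{1}{-62}\right) = \left(37 + 17\right) \left(3 \cdot 0 - \frac{1}{-62}\right) = 54 \left(0 - - \frac{1}{62}\right) = 54 \left(0 + \frac{1}{62}\right) = 54 \cdot \frac{1}{62} = \frac{27}{31}$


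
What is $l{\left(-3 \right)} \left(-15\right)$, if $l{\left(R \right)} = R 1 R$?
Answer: $-135$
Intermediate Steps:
$l{\left(R \right)} = R^{2}$ ($l{\left(R \right)} = R R = R^{2}$)
$l{\left(-3 \right)} \left(-15\right) = \left(-3\right)^{2} \left(-15\right) = 9 \left(-15\right) = -135$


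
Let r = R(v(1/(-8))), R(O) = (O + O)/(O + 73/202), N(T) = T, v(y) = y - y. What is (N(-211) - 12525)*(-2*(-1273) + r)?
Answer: -32425856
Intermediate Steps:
v(y) = 0
R(O) = 2*O/(73/202 + O) (R(O) = (2*O)/(O + 73*(1/202)) = (2*O)/(O + 73/202) = (2*O)/(73/202 + O) = 2*O/(73/202 + O))
r = 0 (r = 404*0/(73 + 202*0) = 404*0/(73 + 0) = 404*0/73 = 404*0*(1/73) = 0)
(N(-211) - 12525)*(-2*(-1273) + r) = (-211 - 12525)*(-2*(-1273) + 0) = -12736*(2546 + 0) = -12736*2546 = -32425856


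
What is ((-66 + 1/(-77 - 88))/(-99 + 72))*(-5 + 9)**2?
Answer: 174256/4455 ≈ 39.115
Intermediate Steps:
((-66 + 1/(-77 - 88))/(-99 + 72))*(-5 + 9)**2 = ((-66 + 1/(-165))/(-27))*4**2 = ((-66 - 1/165)*(-1/27))*16 = -10891/165*(-1/27)*16 = (10891/4455)*16 = 174256/4455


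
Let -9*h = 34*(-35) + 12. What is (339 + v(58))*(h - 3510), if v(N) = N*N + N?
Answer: -114379532/9 ≈ -1.2709e+7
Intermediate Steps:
v(N) = N + N² (v(N) = N² + N = N + N²)
h = 1178/9 (h = -(34*(-35) + 12)/9 = -(-1190 + 12)/9 = -⅑*(-1178) = 1178/9 ≈ 130.89)
(339 + v(58))*(h - 3510) = (339 + 58*(1 + 58))*(1178/9 - 3510) = (339 + 58*59)*(-30412/9) = (339 + 3422)*(-30412/9) = 3761*(-30412/9) = -114379532/9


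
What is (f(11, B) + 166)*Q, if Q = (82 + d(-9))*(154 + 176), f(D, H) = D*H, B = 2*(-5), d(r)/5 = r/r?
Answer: 1607760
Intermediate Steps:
d(r) = 5 (d(r) = 5*(r/r) = 5*1 = 5)
B = -10
Q = 28710 (Q = (82 + 5)*(154 + 176) = 87*330 = 28710)
(f(11, B) + 166)*Q = (11*(-10) + 166)*28710 = (-110 + 166)*28710 = 56*28710 = 1607760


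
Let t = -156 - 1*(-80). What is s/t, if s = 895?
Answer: -895/76 ≈ -11.776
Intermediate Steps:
t = -76 (t = -156 + 80 = -76)
s/t = 895/(-76) = 895*(-1/76) = -895/76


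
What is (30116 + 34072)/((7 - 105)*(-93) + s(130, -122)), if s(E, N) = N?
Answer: 16047/2248 ≈ 7.1383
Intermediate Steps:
(30116 + 34072)/((7 - 105)*(-93) + s(130, -122)) = (30116 + 34072)/((7 - 105)*(-93) - 122) = 64188/(-98*(-93) - 122) = 64188/(9114 - 122) = 64188/8992 = 64188*(1/8992) = 16047/2248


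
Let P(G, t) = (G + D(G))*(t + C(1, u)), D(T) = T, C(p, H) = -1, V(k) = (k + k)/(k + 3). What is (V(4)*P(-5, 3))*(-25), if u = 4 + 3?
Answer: 4000/7 ≈ 571.43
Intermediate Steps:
u = 7
V(k) = 2*k/(3 + k) (V(k) = (2*k)/(3 + k) = 2*k/(3 + k))
P(G, t) = 2*G*(-1 + t) (P(G, t) = (G + G)*(t - 1) = (2*G)*(-1 + t) = 2*G*(-1 + t))
(V(4)*P(-5, 3))*(-25) = ((2*4/(3 + 4))*(2*(-5)*(-1 + 3)))*(-25) = ((2*4/7)*(2*(-5)*2))*(-25) = ((2*4*(1/7))*(-20))*(-25) = ((8/7)*(-20))*(-25) = -160/7*(-25) = 4000/7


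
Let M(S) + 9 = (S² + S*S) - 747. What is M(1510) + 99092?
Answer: 4658536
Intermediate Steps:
M(S) = -756 + 2*S² (M(S) = -9 + ((S² + S*S) - 747) = -9 + ((S² + S²) - 747) = -9 + (2*S² - 747) = -9 + (-747 + 2*S²) = -756 + 2*S²)
M(1510) + 99092 = (-756 + 2*1510²) + 99092 = (-756 + 2*2280100) + 99092 = (-756 + 4560200) + 99092 = 4559444 + 99092 = 4658536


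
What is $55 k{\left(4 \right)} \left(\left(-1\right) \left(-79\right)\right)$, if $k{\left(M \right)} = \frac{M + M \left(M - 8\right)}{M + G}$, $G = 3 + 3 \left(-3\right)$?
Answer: $26070$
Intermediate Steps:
$G = -6$ ($G = 3 - 9 = -6$)
$k{\left(M \right)} = \frac{M + M \left(-8 + M\right)}{-6 + M}$ ($k{\left(M \right)} = \frac{M + M \left(M - 8\right)}{M - 6} = \frac{M + M \left(-8 + M\right)}{-6 + M}$)
$55 k{\left(4 \right)} \left(\left(-1\right) \left(-79\right)\right) = 55 \frac{4 \left(-7 + 4\right)}{-6 + 4} \left(\left(-1\right) \left(-79\right)\right) = 55 \cdot 4 \frac{1}{-2} \left(-3\right) 79 = 55 \cdot 4 \left(- \frac{1}{2}\right) \left(-3\right) 79 = 55 \cdot 6 \cdot 79 = 330 \cdot 79 = 26070$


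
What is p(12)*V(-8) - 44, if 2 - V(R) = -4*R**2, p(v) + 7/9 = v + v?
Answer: 17842/3 ≈ 5947.3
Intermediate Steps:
p(v) = -7/9 + 2*v (p(v) = -7/9 + (v + v) = -7/9 + 2*v)
V(R) = 2 + 4*R**2 (V(R) = 2 - (-4)*R**2 = 2 + 4*R**2)
p(12)*V(-8) - 44 = (-7/9 + 2*12)*(2 + 4*(-8)**2) - 44 = (-7/9 + 24)*(2 + 4*64) - 44 = 209*(2 + 256)/9 - 44 = (209/9)*258 - 44 = 17974/3 - 44 = 17842/3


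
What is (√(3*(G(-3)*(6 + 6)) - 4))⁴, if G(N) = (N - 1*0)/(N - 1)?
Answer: 529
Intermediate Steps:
G(N) = N/(-1 + N) (G(N) = (N + 0)/(-1 + N) = N/(-1 + N))
(√(3*(G(-3)*(6 + 6)) - 4))⁴ = (√(3*((-3/(-1 - 3))*(6 + 6)) - 4))⁴ = (√(3*(-3/(-4)*12) - 4))⁴ = (√(3*(-3*(-¼)*12) - 4))⁴ = (√(3*((¾)*12) - 4))⁴ = (√(3*9 - 4))⁴ = (√(27 - 4))⁴ = (√23)⁴ = 529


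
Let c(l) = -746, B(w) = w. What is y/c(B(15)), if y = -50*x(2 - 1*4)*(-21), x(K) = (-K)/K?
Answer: 525/373 ≈ 1.4075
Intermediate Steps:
x(K) = -1
y = -1050 (y = -50*(-1)*(-21) = 50*(-21) = -1050)
y/c(B(15)) = -1050/(-746) = -1050*(-1/746) = 525/373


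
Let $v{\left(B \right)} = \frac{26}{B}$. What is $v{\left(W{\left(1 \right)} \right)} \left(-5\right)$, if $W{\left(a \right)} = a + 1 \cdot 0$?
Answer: $-130$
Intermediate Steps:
$W{\left(a \right)} = a$ ($W{\left(a \right)} = a + 0 = a$)
$v{\left(W{\left(1 \right)} \right)} \left(-5\right) = \frac{26}{1} \left(-5\right) = 26 \cdot 1 \left(-5\right) = 26 \left(-5\right) = -130$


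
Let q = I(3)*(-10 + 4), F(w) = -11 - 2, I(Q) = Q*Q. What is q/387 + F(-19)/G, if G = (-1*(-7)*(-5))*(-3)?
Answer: -1189/4515 ≈ -0.26334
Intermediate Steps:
I(Q) = Q²
F(w) = -13
q = -54 (q = 3²*(-10 + 4) = 9*(-6) = -54)
G = 105 (G = (7*(-5))*(-3) = -35*(-3) = 105)
q/387 + F(-19)/G = -54/387 - 13/105 = -54*1/387 - 13*1/105 = -6/43 - 13/105 = -1189/4515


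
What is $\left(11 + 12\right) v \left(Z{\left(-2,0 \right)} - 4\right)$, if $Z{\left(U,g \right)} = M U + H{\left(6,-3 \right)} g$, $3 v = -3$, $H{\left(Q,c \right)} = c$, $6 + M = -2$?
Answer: $-276$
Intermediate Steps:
$M = -8$ ($M = -6 - 2 = -8$)
$v = -1$ ($v = \frac{1}{3} \left(-3\right) = -1$)
$Z{\left(U,g \right)} = - 8 U - 3 g$
$\left(11 + 12\right) v \left(Z{\left(-2,0 \right)} - 4\right) = \left(11 + 12\right) \left(- (\left(\left(-8\right) \left(-2\right) - 0\right) - 4)\right) = 23 \left(- (\left(16 + 0\right) - 4)\right) = 23 \left(- (16 - 4)\right) = 23 \left(\left(-1\right) 12\right) = 23 \left(-12\right) = -276$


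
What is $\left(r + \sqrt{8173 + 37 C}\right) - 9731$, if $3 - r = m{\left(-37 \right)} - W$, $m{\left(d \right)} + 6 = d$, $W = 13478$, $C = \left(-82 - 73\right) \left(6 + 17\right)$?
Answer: $3793 + 6 i \sqrt{3437} \approx 3793.0 + 351.76 i$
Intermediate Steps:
$C = -3565$ ($C = \left(-155\right) 23 = -3565$)
$m{\left(d \right)} = -6 + d$
$r = 13524$ ($r = 3 - \left(\left(-6 - 37\right) - 13478\right) = 3 - \left(-43 - 13478\right) = 3 - -13521 = 3 + 13521 = 13524$)
$\left(r + \sqrt{8173 + 37 C}\right) - 9731 = \left(13524 + \sqrt{8173 + 37 \left(-3565\right)}\right) - 9731 = \left(13524 + \sqrt{8173 - 131905}\right) - 9731 = \left(13524 + \sqrt{-123732}\right) - 9731 = \left(13524 + 6 i \sqrt{3437}\right) - 9731 = 3793 + 6 i \sqrt{3437}$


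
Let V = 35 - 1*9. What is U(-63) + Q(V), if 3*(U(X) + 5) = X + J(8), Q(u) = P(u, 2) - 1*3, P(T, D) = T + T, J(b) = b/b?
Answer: 70/3 ≈ 23.333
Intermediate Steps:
J(b) = 1
V = 26 (V = 35 - 9 = 26)
P(T, D) = 2*T
Q(u) = -3 + 2*u (Q(u) = 2*u - 1*3 = 2*u - 3 = -3 + 2*u)
U(X) = -14/3 + X/3 (U(X) = -5 + (X + 1)/3 = -5 + (1 + X)/3 = -5 + (⅓ + X/3) = -14/3 + X/3)
U(-63) + Q(V) = (-14/3 + (⅓)*(-63)) + (-3 + 2*26) = (-14/3 - 21) + (-3 + 52) = -77/3 + 49 = 70/3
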